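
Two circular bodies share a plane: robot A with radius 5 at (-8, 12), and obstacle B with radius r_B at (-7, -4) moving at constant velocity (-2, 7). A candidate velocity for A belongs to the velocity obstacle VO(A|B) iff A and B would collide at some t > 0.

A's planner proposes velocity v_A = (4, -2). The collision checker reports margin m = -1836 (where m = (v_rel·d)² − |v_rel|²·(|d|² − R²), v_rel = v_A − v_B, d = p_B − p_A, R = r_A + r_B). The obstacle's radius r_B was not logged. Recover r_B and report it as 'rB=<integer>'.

m = -1836
d = (1, -16);  v_rel = (6, -9),  |v_rel|² = 117
v_rel×d = (6)·(-16) − (-9)·(1) = -87
since m = R²·117 − (-87)²:  R² = (7569 + -1836) / 117 = 49
R = √49 = 7  ⇒  r_B = 7 − 5 = 2

rB=2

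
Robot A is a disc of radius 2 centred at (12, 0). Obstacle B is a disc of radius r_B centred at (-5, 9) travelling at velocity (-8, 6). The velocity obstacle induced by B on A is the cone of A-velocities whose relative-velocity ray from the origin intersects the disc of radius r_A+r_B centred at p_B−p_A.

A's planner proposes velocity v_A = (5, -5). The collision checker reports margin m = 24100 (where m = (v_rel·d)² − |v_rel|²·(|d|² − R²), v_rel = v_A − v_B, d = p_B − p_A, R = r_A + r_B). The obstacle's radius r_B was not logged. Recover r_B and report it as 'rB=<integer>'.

m = 24100
d = (-17, 9);  v_rel = (13, -11),  |v_rel|² = 290
v_rel×d = (13)·(9) − (-11)·(-17) = -70
since m = R²·290 − (-70)²:  R² = (4900 + 24100) / 290 = 100
R = √100 = 10  ⇒  r_B = 10 − 2 = 8

rB=8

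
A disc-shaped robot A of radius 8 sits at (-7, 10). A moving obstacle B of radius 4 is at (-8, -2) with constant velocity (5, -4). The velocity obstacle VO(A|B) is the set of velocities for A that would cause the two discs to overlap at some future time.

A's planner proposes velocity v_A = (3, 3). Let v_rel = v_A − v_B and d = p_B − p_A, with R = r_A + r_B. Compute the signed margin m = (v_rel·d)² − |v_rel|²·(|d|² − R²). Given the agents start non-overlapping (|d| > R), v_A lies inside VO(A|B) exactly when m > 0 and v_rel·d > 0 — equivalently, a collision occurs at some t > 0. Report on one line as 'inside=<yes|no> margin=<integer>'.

d = (-1, -12),  |d|² = 145;  R = 8+4 = 12,  c = 145−12² = 1
v_rel = (-2, 7),  |v_rel|² = 53;  v_rel·d = (-2)·(-1) + (7)·(-12) = -82
53·t² + 164·t + 1 = 0  ⇒  m = (-82)² − 53·1 = 6671
m = 6671 > 0,  v_rel·d = -82 < 0  ⇒  outside

inside=no margin=6671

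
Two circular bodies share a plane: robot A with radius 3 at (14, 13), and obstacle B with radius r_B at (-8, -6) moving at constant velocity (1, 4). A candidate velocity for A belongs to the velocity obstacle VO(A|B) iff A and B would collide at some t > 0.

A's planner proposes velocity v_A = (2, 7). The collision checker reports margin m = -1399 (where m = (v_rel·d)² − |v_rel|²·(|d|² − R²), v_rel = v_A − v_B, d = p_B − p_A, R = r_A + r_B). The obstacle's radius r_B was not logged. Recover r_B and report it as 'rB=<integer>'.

m = -1399
d = (-22, -19);  v_rel = (1, 3),  |v_rel|² = 10
v_rel×d = (1)·(-19) − (3)·(-22) = 47
since m = R²·10 − 47²:  R² = (2209 + -1399) / 10 = 81
R = √81 = 9  ⇒  r_B = 9 − 3 = 6

rB=6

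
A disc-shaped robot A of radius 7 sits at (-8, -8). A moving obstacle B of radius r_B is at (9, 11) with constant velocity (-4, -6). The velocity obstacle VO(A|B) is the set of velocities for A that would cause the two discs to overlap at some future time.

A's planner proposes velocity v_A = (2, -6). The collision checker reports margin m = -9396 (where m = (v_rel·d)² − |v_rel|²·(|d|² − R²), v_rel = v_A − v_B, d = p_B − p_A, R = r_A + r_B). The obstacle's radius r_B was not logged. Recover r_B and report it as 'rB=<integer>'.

m = -9396
d = (17, 19);  v_rel = (6, 0),  |v_rel|² = 36
v_rel×d = (6)·(19) − (0)·(17) = 114
since m = R²·36 − 114²:  R² = (12996 + -9396) / 36 = 100
R = √100 = 10  ⇒  r_B = 10 − 7 = 3

rB=3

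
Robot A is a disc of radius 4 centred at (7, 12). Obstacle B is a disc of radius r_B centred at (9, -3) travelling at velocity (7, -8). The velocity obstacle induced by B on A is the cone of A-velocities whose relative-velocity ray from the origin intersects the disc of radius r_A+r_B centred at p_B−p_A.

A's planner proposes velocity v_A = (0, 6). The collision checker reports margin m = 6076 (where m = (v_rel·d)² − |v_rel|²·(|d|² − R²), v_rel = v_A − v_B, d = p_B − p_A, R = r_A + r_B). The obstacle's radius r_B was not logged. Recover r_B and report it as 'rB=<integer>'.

m = 6076
d = (2, -15);  v_rel = (-7, 14),  |v_rel|² = 245
v_rel×d = (-7)·(-15) − (14)·(2) = 77
since m = R²·245 − 77²:  R² = (5929 + 6076) / 245 = 49
R = √49 = 7  ⇒  r_B = 7 − 4 = 3

rB=3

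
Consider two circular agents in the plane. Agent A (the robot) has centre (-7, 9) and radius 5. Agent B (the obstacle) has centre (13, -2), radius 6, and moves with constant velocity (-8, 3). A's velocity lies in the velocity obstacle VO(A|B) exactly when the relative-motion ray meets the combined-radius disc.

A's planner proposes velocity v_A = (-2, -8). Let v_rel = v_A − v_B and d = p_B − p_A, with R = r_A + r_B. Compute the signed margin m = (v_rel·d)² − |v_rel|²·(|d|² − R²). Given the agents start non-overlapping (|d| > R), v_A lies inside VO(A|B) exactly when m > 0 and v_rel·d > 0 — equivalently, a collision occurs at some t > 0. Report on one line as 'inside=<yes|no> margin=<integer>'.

d = (20, -11),  |d|² = 521;  R = 5+6 = 11,  c = 521−11² = 400
v_rel = (6, -11),  |v_rel|² = 157;  v_rel·d = (6)·(20) + (-11)·(-11) = 241
157·t² − 482·t + 400 = 0  ⇒  m = 241² − 157·400 = -4719
m = -4719 < 0,  v_rel·d = 241 > 0  ⇒  outside

inside=no margin=-4719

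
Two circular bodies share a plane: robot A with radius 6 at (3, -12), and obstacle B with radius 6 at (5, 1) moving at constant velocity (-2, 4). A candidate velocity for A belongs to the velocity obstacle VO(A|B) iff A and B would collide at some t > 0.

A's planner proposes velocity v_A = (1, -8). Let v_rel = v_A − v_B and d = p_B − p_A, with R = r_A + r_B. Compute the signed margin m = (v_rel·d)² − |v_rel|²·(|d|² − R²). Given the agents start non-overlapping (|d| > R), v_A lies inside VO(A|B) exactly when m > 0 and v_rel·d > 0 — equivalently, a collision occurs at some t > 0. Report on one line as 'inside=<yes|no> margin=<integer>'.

d = (2, 13),  |d|² = 173;  R = 6+6 = 12,  c = 173−12² = 29
v_rel = (3, -12),  |v_rel|² = 153;  v_rel·d = (3)·(2) + (-12)·(13) = -150
153·t² + 300·t + 29 = 0  ⇒  m = (-150)² − 153·29 = 18063
m = 18063 > 0,  v_rel·d = -150 < 0  ⇒  outside

inside=no margin=18063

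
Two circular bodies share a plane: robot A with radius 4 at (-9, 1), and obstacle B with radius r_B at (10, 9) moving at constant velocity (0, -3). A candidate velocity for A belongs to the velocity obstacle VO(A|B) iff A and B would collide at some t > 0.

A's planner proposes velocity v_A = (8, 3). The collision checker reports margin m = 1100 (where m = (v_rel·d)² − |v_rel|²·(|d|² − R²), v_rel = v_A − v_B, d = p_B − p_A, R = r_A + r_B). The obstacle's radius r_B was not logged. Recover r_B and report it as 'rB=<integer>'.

m = 1100
d = (19, 8);  v_rel = (8, 6),  |v_rel|² = 100
v_rel×d = (8)·(8) − (6)·(19) = -50
since m = R²·100 − (-50)²:  R² = (2500 + 1100) / 100 = 36
R = √36 = 6  ⇒  r_B = 6 − 4 = 2

rB=2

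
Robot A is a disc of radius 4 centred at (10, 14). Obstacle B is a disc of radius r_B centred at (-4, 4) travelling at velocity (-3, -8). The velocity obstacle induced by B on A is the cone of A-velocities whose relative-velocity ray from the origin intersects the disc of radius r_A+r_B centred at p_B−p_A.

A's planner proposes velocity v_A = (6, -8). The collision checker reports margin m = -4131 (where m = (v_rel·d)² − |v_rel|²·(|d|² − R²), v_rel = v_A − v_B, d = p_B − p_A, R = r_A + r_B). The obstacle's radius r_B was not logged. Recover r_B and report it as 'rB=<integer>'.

m = -4131
d = (-14, -10);  v_rel = (9, 0),  |v_rel|² = 81
v_rel×d = (9)·(-10) − (0)·(-14) = -90
since m = R²·81 − (-90)²:  R² = (8100 + -4131) / 81 = 49
R = √49 = 7  ⇒  r_B = 7 − 4 = 3

rB=3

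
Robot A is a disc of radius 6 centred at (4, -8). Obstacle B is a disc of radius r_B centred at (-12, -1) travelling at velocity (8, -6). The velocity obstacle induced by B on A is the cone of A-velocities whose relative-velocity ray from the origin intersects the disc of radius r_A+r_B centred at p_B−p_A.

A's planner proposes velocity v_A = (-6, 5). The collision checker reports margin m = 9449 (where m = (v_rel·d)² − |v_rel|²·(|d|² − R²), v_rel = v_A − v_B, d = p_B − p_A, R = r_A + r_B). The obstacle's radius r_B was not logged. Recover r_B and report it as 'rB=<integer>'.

m = 9449
d = (-16, 7);  v_rel = (-14, 11),  |v_rel|² = 317
v_rel×d = (-14)·(7) − (11)·(-16) = 78
since m = R²·317 − 78²:  R² = (6084 + 9449) / 317 = 49
R = √49 = 7  ⇒  r_B = 7 − 6 = 1

rB=1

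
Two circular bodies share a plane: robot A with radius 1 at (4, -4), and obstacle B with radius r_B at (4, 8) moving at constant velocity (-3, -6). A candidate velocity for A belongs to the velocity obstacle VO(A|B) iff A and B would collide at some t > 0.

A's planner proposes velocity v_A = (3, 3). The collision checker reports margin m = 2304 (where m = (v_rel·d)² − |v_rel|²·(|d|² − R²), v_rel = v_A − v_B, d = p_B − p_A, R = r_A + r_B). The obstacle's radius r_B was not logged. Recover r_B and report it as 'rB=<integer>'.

m = 2304
d = (0, 12);  v_rel = (6, 9),  |v_rel|² = 117
v_rel×d = (6)·(12) − (9)·(0) = 72
since m = R²·117 − 72²:  R² = (5184 + 2304) / 117 = 64
R = √64 = 8  ⇒  r_B = 8 − 1 = 7

rB=7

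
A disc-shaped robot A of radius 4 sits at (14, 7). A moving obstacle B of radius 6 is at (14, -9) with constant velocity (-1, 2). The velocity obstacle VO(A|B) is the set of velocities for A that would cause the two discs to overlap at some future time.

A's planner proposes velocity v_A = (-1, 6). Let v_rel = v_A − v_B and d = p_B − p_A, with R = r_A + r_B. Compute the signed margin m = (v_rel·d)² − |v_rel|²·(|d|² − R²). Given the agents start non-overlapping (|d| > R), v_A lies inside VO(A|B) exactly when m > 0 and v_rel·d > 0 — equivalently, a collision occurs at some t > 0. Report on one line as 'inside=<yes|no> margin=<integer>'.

d = (0, -16),  |d|² = 256;  R = 4+6 = 10,  c = 256−10² = 156
v_rel = (0, 4),  |v_rel|² = 16;  v_rel·d = (0)·(0) + (4)·(-16) = -64
16·t² + 128·t + 156 = 0  ⇒  m = (-64)² − 16·156 = 1600
m = 1600 > 0,  v_rel·d = -64 < 0  ⇒  outside

inside=no margin=1600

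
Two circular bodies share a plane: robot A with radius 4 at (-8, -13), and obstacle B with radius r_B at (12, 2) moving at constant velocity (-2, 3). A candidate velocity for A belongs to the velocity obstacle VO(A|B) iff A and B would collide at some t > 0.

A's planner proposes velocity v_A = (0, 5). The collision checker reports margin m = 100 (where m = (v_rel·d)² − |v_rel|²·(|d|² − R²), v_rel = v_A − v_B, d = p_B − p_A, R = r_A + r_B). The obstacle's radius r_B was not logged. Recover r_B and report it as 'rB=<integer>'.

m = 100
d = (20, 15);  v_rel = (2, 2),  |v_rel|² = 8
v_rel×d = (2)·(15) − (2)·(20) = -10
since m = R²·8 − (-10)²:  R² = (100 + 100) / 8 = 25
R = √25 = 5  ⇒  r_B = 5 − 4 = 1

rB=1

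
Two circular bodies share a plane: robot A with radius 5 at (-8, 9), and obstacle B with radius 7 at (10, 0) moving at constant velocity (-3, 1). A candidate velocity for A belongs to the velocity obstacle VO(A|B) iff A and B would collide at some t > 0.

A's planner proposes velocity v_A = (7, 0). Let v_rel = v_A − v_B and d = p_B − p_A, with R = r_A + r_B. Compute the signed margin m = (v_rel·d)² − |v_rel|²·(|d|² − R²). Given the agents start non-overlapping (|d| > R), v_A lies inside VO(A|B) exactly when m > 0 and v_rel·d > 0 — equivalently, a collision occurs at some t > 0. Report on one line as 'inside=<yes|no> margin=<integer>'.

d = (18, -9),  |d|² = 405;  R = 5+7 = 12,  c = 405−12² = 261
v_rel = (10, -1),  |v_rel|² = 101;  v_rel·d = (10)·(18) + (-1)·(-9) = 189
101·t² − 378·t + 261 = 0  ⇒  m = 189² − 101·261 = 9360
m = 9360 > 0,  v_rel·d = 189 > 0  ⇒  inside

inside=yes margin=9360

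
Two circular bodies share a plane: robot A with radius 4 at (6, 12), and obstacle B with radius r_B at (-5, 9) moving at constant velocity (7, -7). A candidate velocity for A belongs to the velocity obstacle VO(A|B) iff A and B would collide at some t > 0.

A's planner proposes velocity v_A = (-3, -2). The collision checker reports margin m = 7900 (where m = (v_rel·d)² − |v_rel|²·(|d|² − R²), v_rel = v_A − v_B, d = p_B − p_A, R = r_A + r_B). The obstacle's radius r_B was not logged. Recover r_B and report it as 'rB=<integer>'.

m = 7900
d = (-11, -3);  v_rel = (-10, 5),  |v_rel|² = 125
v_rel×d = (-10)·(-3) − (5)·(-11) = 85
since m = R²·125 − 85²:  R² = (7225 + 7900) / 125 = 121
R = √121 = 11  ⇒  r_B = 11 − 4 = 7

rB=7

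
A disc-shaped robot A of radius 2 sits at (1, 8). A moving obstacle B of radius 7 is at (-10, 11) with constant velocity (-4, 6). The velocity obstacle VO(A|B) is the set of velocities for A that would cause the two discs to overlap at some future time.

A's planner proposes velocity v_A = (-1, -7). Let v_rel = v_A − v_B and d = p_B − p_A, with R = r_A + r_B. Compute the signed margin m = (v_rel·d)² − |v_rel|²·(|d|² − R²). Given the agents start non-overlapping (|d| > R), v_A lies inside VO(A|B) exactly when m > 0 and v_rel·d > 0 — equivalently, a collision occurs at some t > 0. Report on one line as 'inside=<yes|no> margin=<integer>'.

d = (-11, 3),  |d|² = 130;  R = 2+7 = 9,  c = 130−9² = 49
v_rel = (3, -13),  |v_rel|² = 178;  v_rel·d = (3)·(-11) + (-13)·(3) = -72
178·t² + 144·t + 49 = 0  ⇒  m = (-72)² − 178·49 = -3538
m = -3538 < 0,  v_rel·d = -72 < 0  ⇒  outside

inside=no margin=-3538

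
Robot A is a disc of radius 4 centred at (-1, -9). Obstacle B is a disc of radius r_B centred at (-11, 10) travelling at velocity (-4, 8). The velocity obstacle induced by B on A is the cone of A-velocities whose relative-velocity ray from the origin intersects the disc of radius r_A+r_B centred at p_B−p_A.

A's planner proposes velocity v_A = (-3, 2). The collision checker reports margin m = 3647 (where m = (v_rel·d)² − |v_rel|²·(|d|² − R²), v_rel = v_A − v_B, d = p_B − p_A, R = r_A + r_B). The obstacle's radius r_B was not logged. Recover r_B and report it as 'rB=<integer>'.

m = 3647
d = (-10, 19);  v_rel = (1, -6),  |v_rel|² = 37
v_rel×d = (1)·(19) − (-6)·(-10) = -41
since m = R²·37 − (-41)²:  R² = (1681 + 3647) / 37 = 144
R = √144 = 12  ⇒  r_B = 12 − 4 = 8

rB=8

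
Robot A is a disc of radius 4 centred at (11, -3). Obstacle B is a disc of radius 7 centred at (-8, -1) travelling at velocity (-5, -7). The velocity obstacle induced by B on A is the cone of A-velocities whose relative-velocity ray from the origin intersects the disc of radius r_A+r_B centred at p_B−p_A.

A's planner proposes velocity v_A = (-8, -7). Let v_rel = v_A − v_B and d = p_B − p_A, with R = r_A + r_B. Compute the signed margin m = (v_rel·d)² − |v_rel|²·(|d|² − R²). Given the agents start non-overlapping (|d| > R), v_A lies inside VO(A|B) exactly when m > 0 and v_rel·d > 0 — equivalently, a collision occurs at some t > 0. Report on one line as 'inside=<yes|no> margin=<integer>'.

d = (-19, 2),  |d|² = 365;  R = 4+7 = 11,  c = 365−11² = 244
v_rel = (-3, 0),  |v_rel|² = 9;  v_rel·d = (-3)·(-19) + (0)·(2) = 57
9·t² − 114·t + 244 = 0  ⇒  m = 57² − 9·244 = 1053
m = 1053 > 0,  v_rel·d = 57 > 0  ⇒  inside

inside=yes margin=1053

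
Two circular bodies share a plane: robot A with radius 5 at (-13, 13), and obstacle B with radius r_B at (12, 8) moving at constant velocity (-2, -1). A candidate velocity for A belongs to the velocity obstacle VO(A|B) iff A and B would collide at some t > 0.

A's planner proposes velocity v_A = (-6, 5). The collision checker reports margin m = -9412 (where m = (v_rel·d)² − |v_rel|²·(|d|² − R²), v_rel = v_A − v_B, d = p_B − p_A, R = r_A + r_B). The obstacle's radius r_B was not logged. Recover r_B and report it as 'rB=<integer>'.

m = -9412
d = (25, -5);  v_rel = (-4, 6),  |v_rel|² = 52
v_rel×d = (-4)·(-5) − (6)·(25) = -130
since m = R²·52 − (-130)²:  R² = (16900 + -9412) / 52 = 144
R = √144 = 12  ⇒  r_B = 12 − 5 = 7

rB=7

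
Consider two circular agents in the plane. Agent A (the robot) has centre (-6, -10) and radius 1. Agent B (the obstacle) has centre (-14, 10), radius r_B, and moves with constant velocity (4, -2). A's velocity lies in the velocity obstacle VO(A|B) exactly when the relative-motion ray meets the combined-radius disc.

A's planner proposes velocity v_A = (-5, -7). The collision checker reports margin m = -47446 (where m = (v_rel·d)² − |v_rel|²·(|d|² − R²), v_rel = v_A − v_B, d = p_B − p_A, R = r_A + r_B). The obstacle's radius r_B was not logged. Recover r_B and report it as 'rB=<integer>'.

m = -47446
d = (-8, 20);  v_rel = (-9, -5),  |v_rel|² = 106
v_rel×d = (-9)·(20) − (-5)·(-8) = -220
since m = R²·106 − (-220)²:  R² = (48400 + -47446) / 106 = 9
R = √9 = 3  ⇒  r_B = 3 − 1 = 2

rB=2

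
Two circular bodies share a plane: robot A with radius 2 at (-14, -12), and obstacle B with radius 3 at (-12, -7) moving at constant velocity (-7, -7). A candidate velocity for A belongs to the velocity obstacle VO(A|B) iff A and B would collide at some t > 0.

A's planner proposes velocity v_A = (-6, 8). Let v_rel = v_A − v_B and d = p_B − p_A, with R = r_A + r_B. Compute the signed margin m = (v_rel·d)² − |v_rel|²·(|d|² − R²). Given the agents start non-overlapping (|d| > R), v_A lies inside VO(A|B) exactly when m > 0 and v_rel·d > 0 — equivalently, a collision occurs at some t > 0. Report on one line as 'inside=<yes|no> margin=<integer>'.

d = (2, 5),  |d|² = 29;  R = 2+3 = 5,  c = 29−5² = 4
v_rel = (1, 15),  |v_rel|² = 226;  v_rel·d = (1)·(2) + (15)·(5) = 77
226·t² − 154·t + 4 = 0  ⇒  m = 77² − 226·4 = 5025
m = 5025 > 0,  v_rel·d = 77 > 0  ⇒  inside

inside=yes margin=5025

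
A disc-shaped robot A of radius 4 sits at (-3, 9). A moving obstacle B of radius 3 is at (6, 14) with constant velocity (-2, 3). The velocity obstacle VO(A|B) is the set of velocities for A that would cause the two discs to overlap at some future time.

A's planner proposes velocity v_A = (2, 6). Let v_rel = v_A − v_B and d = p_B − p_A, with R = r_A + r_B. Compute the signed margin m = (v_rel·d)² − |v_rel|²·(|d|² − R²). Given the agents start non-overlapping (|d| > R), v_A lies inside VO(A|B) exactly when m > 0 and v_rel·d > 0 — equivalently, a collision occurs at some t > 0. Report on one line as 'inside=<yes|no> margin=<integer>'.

d = (9, 5),  |d|² = 106;  R = 4+3 = 7,  c = 106−7² = 57
v_rel = (4, 3),  |v_rel|² = 25;  v_rel·d = (4)·(9) + (3)·(5) = 51
25·t² − 102·t + 57 = 0  ⇒  m = 51² − 25·57 = 1176
m = 1176 > 0,  v_rel·d = 51 > 0  ⇒  inside

inside=yes margin=1176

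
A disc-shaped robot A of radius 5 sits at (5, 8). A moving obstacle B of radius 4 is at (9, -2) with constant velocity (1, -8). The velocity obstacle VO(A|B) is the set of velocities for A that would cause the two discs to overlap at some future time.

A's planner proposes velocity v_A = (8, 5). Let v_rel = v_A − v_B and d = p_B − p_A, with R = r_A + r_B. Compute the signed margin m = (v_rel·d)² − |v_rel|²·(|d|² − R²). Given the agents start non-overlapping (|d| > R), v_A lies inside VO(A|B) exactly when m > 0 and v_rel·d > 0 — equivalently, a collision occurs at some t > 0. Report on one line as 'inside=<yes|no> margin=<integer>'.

d = (4, -10),  |d|² = 116;  R = 5+4 = 9,  c = 116−9² = 35
v_rel = (7, 13),  |v_rel|² = 218;  v_rel·d = (7)·(4) + (13)·(-10) = -102
218·t² + 204·t + 35 = 0  ⇒  m = (-102)² − 218·35 = 2774
m = 2774 > 0,  v_rel·d = -102 < 0  ⇒  outside

inside=no margin=2774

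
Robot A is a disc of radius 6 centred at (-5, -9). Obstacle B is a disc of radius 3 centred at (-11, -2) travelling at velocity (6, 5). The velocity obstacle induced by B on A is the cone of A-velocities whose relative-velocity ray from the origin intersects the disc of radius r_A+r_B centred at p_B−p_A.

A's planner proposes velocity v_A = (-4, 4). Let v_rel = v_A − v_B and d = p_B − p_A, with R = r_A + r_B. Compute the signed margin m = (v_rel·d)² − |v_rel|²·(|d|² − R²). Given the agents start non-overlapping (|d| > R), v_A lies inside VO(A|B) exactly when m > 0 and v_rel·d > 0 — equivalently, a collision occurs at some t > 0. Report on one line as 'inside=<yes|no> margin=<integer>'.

d = (-6, 7),  |d|² = 85;  R = 6+3 = 9,  c = 85−9² = 4
v_rel = (-10, -1),  |v_rel|² = 101;  v_rel·d = (-10)·(-6) + (-1)·(7) = 53
101·t² − 106·t + 4 = 0  ⇒  m = 53² − 101·4 = 2405
m = 2405 > 0,  v_rel·d = 53 > 0  ⇒  inside

inside=yes margin=2405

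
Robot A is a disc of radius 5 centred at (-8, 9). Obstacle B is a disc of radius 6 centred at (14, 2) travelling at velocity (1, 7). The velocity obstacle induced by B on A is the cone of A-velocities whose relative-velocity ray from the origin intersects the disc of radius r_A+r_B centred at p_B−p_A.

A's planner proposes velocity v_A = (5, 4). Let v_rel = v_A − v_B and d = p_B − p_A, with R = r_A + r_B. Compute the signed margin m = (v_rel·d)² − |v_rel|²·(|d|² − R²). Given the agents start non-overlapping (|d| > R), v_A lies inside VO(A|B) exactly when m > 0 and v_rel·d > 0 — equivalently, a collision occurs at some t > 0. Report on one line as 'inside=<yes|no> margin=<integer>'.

d = (22, -7),  |d|² = 533;  R = 5+6 = 11,  c = 533−11² = 412
v_rel = (4, -3),  |v_rel|² = 25;  v_rel·d = (4)·(22) + (-3)·(-7) = 109
25·t² − 218·t + 412 = 0  ⇒  m = 109² − 25·412 = 1581
m = 1581 > 0,  v_rel·d = 109 > 0  ⇒  inside

inside=yes margin=1581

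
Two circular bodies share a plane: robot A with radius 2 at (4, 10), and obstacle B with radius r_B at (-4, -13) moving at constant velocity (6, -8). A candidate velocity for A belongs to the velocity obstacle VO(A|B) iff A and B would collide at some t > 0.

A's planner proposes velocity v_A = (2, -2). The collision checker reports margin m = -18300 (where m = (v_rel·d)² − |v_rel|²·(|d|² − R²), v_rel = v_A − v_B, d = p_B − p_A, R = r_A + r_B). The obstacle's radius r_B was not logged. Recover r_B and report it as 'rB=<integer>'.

m = -18300
d = (-8, -23);  v_rel = (-4, 6),  |v_rel|² = 52
v_rel×d = (-4)·(-23) − (6)·(-8) = 140
since m = R²·52 − 140²:  R² = (19600 + -18300) / 52 = 25
R = √25 = 5  ⇒  r_B = 5 − 2 = 3

rB=3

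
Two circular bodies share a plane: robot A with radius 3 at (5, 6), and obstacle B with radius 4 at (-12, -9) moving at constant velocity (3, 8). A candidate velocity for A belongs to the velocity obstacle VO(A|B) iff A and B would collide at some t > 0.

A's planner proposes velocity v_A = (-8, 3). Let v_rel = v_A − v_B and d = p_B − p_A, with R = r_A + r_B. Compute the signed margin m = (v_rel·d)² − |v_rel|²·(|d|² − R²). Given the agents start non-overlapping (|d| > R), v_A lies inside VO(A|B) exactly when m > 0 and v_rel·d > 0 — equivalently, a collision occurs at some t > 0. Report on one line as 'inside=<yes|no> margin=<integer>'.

d = (-17, -15),  |d|² = 514;  R = 3+4 = 7,  c = 514−7² = 465
v_rel = (-11, -5),  |v_rel|² = 146;  v_rel·d = (-11)·(-17) + (-5)·(-15) = 262
146·t² − 524·t + 465 = 0  ⇒  m = 262² − 146·465 = 754
m = 754 > 0,  v_rel·d = 262 > 0  ⇒  inside

inside=yes margin=754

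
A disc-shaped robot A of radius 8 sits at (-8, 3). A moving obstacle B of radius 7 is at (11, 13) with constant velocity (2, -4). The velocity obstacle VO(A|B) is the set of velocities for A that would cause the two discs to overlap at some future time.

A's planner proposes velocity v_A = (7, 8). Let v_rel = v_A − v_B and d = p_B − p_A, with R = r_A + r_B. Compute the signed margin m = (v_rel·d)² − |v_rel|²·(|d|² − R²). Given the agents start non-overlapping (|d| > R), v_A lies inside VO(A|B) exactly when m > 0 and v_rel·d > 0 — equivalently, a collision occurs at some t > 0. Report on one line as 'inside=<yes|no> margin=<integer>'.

d = (19, 10),  |d|² = 461;  R = 8+7 = 15,  c = 461−15² = 236
v_rel = (5, 12),  |v_rel|² = 169;  v_rel·d = (5)·(19) + (12)·(10) = 215
169·t² − 430·t + 236 = 0  ⇒  m = 215² − 169·236 = 6341
m = 6341 > 0,  v_rel·d = 215 > 0  ⇒  inside

inside=yes margin=6341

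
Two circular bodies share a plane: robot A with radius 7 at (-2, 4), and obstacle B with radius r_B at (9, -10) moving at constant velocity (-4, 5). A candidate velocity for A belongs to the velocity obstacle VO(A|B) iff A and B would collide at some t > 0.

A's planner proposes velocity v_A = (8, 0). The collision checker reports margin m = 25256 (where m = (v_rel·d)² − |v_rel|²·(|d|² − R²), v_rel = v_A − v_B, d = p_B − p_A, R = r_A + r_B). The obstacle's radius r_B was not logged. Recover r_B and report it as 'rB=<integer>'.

m = 25256
d = (11, -14);  v_rel = (12, -5),  |v_rel|² = 169
v_rel×d = (12)·(-14) − (-5)·(11) = -113
since m = R²·169 − (-113)²:  R² = (12769 + 25256) / 169 = 225
R = √225 = 15  ⇒  r_B = 15 − 7 = 8

rB=8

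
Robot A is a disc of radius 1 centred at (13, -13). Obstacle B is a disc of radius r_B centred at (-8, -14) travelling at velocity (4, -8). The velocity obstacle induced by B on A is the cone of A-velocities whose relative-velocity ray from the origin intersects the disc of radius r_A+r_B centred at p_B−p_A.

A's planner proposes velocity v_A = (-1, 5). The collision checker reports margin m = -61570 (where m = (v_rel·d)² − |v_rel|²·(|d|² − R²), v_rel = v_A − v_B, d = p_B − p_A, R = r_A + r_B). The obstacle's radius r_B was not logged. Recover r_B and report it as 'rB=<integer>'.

m = -61570
d = (-21, -1);  v_rel = (-5, 13),  |v_rel|² = 194
v_rel×d = (-5)·(-1) − (13)·(-21) = 278
since m = R²·194 − 278²:  R² = (77284 + -61570) / 194 = 81
R = √81 = 9  ⇒  r_B = 9 − 1 = 8

rB=8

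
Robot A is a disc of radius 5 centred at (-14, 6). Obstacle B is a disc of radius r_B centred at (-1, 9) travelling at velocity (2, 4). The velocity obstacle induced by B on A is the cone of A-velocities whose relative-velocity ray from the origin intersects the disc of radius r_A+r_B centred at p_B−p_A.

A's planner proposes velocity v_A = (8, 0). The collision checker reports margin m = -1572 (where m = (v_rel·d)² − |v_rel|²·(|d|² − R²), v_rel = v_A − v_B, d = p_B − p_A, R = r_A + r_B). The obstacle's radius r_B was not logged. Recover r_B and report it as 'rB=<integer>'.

m = -1572
d = (13, 3);  v_rel = (6, -4),  |v_rel|² = 52
v_rel×d = (6)·(3) − (-4)·(13) = 70
since m = R²·52 − 70²:  R² = (4900 + -1572) / 52 = 64
R = √64 = 8  ⇒  r_B = 8 − 5 = 3

rB=3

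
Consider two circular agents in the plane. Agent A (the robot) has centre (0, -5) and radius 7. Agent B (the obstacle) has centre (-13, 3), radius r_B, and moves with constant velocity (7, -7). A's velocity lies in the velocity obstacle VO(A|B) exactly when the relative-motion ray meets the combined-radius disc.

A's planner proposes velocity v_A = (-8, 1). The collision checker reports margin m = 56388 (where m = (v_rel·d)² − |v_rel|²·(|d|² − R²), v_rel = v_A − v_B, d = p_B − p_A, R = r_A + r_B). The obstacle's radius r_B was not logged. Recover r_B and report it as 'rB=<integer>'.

m = 56388
d = (-13, 8);  v_rel = (-15, 8),  |v_rel|² = 289
v_rel×d = (-15)·(8) − (8)·(-13) = -16
since m = R²·289 − (-16)²:  R² = (256 + 56388) / 289 = 196
R = √196 = 14  ⇒  r_B = 14 − 7 = 7

rB=7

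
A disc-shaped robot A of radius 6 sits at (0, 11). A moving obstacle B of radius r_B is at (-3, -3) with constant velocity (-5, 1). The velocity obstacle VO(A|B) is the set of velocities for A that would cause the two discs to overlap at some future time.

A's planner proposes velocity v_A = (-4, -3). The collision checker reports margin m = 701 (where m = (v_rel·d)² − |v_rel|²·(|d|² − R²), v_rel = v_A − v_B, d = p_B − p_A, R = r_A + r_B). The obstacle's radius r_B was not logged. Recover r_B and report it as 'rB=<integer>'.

m = 701
d = (-3, -14);  v_rel = (1, -4),  |v_rel|² = 17
v_rel×d = (1)·(-14) − (-4)·(-3) = -26
since m = R²·17 − (-26)²:  R² = (676 + 701) / 17 = 81
R = √81 = 9  ⇒  r_B = 9 − 6 = 3

rB=3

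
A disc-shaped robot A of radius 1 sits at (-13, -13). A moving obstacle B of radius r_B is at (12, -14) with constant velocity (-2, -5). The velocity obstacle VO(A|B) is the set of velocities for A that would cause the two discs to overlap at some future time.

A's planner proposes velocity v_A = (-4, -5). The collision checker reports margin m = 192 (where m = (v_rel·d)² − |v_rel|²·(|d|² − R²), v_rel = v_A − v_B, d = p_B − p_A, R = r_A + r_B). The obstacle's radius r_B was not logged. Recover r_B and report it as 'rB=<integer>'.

m = 192
d = (25, -1);  v_rel = (-2, 0),  |v_rel|² = 4
v_rel×d = (-2)·(-1) − (0)·(25) = 2
since m = R²·4 − 2²:  R² = (4 + 192) / 4 = 49
R = √49 = 7  ⇒  r_B = 7 − 1 = 6

rB=6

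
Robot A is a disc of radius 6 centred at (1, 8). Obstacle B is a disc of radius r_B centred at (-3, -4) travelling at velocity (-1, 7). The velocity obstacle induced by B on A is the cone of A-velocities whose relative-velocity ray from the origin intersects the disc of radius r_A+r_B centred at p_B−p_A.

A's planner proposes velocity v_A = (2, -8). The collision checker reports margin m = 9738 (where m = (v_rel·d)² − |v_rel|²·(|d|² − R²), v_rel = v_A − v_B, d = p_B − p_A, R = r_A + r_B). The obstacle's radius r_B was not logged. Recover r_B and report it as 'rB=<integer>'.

m = 9738
d = (-4, -12);  v_rel = (3, -15),  |v_rel|² = 234
v_rel×d = (3)·(-12) − (-15)·(-4) = -96
since m = R²·234 − (-96)²:  R² = (9216 + 9738) / 234 = 81
R = √81 = 9  ⇒  r_B = 9 − 6 = 3

rB=3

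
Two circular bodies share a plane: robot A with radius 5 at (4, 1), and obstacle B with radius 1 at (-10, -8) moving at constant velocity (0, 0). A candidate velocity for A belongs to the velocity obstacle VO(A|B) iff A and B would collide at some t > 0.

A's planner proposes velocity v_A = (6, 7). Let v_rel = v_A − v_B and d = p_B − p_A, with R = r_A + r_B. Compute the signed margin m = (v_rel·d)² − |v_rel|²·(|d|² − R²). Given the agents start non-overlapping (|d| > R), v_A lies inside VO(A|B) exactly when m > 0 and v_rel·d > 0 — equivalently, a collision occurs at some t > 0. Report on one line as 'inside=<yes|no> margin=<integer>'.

d = (-14, -9),  |d|² = 277;  R = 5+1 = 6,  c = 277−6² = 241
v_rel = (6, 7),  |v_rel|² = 85;  v_rel·d = (6)·(-14) + (7)·(-9) = -147
85·t² + 294·t + 241 = 0  ⇒  m = (-147)² − 85·241 = 1124
m = 1124 > 0,  v_rel·d = -147 < 0  ⇒  outside

inside=no margin=1124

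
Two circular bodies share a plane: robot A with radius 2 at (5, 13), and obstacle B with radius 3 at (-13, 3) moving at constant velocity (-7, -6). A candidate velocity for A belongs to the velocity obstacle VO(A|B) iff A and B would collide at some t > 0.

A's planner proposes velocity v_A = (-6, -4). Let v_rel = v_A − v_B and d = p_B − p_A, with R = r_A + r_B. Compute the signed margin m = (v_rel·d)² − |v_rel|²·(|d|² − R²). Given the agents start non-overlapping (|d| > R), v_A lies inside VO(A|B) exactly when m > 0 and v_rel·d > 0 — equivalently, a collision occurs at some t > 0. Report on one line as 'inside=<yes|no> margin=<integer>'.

d = (-18, -10),  |d|² = 424;  R = 2+3 = 5,  c = 424−5² = 399
v_rel = (1, 2),  |v_rel|² = 5;  v_rel·d = (1)·(-18) + (2)·(-10) = -38
5·t² + 76·t + 399 = 0  ⇒  m = (-38)² − 5·399 = -551
m = -551 < 0,  v_rel·d = -38 < 0  ⇒  outside

inside=no margin=-551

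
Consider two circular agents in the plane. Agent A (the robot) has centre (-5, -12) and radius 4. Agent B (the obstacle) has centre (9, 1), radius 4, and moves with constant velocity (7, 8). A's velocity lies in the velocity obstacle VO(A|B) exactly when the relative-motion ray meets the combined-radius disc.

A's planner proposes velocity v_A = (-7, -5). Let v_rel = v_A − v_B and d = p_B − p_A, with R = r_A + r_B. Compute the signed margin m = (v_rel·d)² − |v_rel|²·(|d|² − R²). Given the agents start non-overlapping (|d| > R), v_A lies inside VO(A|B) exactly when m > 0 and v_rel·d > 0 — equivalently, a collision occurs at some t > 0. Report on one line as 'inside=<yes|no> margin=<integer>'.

d = (14, 13),  |d|² = 365;  R = 4+4 = 8,  c = 365−8² = 301
v_rel = (-14, -13),  |v_rel|² = 365;  v_rel·d = (-14)·(14) + (-13)·(13) = -365
365·t² + 730·t + 301 = 0  ⇒  m = (-365)² − 365·301 = 23360
m = 23360 > 0,  v_rel·d = -365 < 0  ⇒  outside

inside=no margin=23360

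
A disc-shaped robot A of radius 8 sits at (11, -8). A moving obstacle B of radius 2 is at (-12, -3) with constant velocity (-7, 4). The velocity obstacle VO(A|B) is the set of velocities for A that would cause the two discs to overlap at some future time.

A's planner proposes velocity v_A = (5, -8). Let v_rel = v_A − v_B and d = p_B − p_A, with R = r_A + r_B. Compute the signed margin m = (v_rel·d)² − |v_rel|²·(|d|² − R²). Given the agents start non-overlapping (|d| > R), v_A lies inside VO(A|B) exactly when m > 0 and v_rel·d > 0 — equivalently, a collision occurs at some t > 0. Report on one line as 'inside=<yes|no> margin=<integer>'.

d = (-23, 5),  |d|² = 554;  R = 8+2 = 10,  c = 554−10² = 454
v_rel = (12, -12),  |v_rel|² = 288;  v_rel·d = (12)·(-23) + (-12)·(5) = -336
288·t² + 672·t + 454 = 0  ⇒  m = (-336)² − 288·454 = -17856
m = -17856 < 0,  v_rel·d = -336 < 0  ⇒  outside

inside=no margin=-17856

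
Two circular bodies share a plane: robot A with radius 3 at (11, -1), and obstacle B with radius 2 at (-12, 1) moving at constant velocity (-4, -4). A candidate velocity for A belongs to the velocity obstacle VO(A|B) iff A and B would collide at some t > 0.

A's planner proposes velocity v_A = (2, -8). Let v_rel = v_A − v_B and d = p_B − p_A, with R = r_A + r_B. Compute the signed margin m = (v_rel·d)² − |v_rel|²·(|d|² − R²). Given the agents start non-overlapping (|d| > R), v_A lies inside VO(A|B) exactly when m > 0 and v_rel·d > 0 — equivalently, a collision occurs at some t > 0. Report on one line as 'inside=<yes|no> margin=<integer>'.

d = (-23, 2),  |d|² = 533;  R = 3+2 = 5,  c = 533−5² = 508
v_rel = (6, -4),  |v_rel|² = 52;  v_rel·d = (6)·(-23) + (-4)·(2) = -146
52·t² + 292·t + 508 = 0  ⇒  m = (-146)² − 52·508 = -5100
m = -5100 < 0,  v_rel·d = -146 < 0  ⇒  outside

inside=no margin=-5100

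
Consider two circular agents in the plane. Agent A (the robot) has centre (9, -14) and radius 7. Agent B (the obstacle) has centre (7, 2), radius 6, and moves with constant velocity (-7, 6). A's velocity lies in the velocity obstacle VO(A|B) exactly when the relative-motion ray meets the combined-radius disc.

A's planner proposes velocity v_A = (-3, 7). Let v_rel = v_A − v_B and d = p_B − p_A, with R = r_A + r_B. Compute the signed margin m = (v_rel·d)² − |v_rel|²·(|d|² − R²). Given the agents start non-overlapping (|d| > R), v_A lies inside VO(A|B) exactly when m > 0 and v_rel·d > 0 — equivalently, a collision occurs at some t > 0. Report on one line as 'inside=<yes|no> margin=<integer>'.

d = (-2, 16),  |d|² = 260;  R = 7+6 = 13,  c = 260−13² = 91
v_rel = (4, 1),  |v_rel|² = 17;  v_rel·d = (4)·(-2) + (1)·(16) = 8
17·t² − 16·t + 91 = 0  ⇒  m = 8² − 17·91 = -1483
m = -1483 < 0,  v_rel·d = 8 > 0  ⇒  outside

inside=no margin=-1483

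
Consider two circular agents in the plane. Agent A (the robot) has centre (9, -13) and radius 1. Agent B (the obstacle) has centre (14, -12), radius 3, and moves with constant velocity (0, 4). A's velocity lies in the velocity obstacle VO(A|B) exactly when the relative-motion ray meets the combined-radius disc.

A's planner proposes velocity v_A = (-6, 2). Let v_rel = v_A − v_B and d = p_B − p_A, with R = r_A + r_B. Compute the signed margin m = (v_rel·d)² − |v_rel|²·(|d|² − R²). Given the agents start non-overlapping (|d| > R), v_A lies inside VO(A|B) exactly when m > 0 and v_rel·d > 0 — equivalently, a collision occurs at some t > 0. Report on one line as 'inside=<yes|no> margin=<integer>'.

d = (5, 1),  |d|² = 26;  R = 1+3 = 4,  c = 26−4² = 10
v_rel = (-6, -2),  |v_rel|² = 40;  v_rel·d = (-6)·(5) + (-2)·(1) = -32
40·t² + 64·t + 10 = 0  ⇒  m = (-32)² − 40·10 = 624
m = 624 > 0,  v_rel·d = -32 < 0  ⇒  outside

inside=no margin=624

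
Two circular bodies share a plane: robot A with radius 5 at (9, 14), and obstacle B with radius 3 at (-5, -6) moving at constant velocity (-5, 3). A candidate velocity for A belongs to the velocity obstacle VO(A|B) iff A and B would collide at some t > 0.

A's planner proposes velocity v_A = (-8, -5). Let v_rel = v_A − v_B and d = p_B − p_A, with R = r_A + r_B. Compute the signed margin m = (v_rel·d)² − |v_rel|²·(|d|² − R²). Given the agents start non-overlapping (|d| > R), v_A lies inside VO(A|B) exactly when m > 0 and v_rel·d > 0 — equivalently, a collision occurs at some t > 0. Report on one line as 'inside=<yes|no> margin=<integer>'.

d = (-14, -20),  |d|² = 596;  R = 5+3 = 8,  c = 596−8² = 532
v_rel = (-3, -8),  |v_rel|² = 73;  v_rel·d = (-3)·(-14) + (-8)·(-20) = 202
73·t² − 404·t + 532 = 0  ⇒  m = 202² − 73·532 = 1968
m = 1968 > 0,  v_rel·d = 202 > 0  ⇒  inside

inside=yes margin=1968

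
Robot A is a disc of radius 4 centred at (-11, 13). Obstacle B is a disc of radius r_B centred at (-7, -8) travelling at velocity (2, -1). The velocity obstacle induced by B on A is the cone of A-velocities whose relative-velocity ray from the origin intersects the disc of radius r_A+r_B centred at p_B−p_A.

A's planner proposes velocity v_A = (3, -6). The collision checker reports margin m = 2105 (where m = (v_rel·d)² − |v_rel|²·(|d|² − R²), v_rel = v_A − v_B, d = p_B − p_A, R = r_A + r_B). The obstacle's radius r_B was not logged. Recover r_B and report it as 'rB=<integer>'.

m = 2105
d = (4, -21);  v_rel = (1, -5),  |v_rel|² = 26
v_rel×d = (1)·(-21) − (-5)·(4) = -1
since m = R²·26 − (-1)²:  R² = (1 + 2105) / 26 = 81
R = √81 = 9  ⇒  r_B = 9 − 4 = 5

rB=5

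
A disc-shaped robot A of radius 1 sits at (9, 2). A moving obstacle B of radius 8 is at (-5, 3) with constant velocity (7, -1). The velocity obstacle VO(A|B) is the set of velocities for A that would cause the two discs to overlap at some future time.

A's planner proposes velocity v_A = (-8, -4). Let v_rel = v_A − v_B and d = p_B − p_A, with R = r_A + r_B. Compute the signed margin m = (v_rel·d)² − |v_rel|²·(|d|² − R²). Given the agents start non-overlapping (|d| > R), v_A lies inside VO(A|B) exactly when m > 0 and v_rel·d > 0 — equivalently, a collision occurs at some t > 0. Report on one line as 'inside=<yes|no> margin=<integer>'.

d = (-14, 1),  |d|² = 197;  R = 1+8 = 9,  c = 197−9² = 116
v_rel = (-15, -3),  |v_rel|² = 234;  v_rel·d = (-15)·(-14) + (-3)·(1) = 207
234·t² − 414·t + 116 = 0  ⇒  m = 207² − 234·116 = 15705
m = 15705 > 0,  v_rel·d = 207 > 0  ⇒  inside

inside=yes margin=15705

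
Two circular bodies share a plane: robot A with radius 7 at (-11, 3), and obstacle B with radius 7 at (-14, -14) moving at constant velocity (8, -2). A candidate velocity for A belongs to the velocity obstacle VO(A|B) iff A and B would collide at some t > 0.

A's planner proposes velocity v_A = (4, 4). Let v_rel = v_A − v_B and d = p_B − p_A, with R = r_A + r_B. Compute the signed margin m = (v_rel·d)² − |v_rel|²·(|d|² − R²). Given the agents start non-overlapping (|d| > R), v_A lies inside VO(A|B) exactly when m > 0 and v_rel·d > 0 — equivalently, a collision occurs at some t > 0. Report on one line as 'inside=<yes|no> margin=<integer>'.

d = (-3, -17),  |d|² = 298;  R = 7+7 = 14,  c = 298−14² = 102
v_rel = (-4, 6),  |v_rel|² = 52;  v_rel·d = (-4)·(-3) + (6)·(-17) = -90
52·t² + 180·t + 102 = 0  ⇒  m = (-90)² − 52·102 = 2796
m = 2796 > 0,  v_rel·d = -90 < 0  ⇒  outside

inside=no margin=2796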